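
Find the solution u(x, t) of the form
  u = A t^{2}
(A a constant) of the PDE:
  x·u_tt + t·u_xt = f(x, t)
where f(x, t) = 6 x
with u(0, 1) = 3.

Answer: u(x, t) = 3 t^{2}

Derivation:
Substitute the ansatz u = A t^{2} into the left-hand side.
Derivatives of the ansatz:
  u_tt = 2 A
  u_xt = 0
Term by term:
  x·u_tt = 2 A x
  t·u_xt = 0
So the left-hand side equals
  2 A x
This must equal f(x, t) = 6 x identically.
Matching coefficients of the independent functions:
  [x]:  2 A = 6
Solving: A = 3.
Check against the point condition:
  u(0, 1) = 3  ⟹  A = 3  ✓
Hence u(x, t) = 3 t^{2}.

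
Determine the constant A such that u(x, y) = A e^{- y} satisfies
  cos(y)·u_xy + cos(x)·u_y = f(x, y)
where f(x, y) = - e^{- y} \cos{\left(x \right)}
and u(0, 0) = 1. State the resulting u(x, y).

Substitute the ansatz u = A e^{- y} into the left-hand side.
Derivatives of the ansatz:
  u_xy = 0
  u_y = - A e^{- y}
Term by term:
  cos(y)·u_xy = 0
  cos(x)·u_y = - A e^{- y} \cos{\left(x \right)}
So the left-hand side equals
  - A e^{- y} \cos{\left(x \right)}
This must equal f(x, y) = - e^{- y} \cos{\left(x \right)} identically.
Matching coefficients of the independent functions:
  [e^{- y} \cos{\left(x \right)}]:  - A = -1
Solving: A = 1.
Check against the point condition:
  u(0, 0) = 1  ⟹  A = 1  ✓
Hence u(x, y) = e^{- y}.

Answer: u(x, y) = e^{- y}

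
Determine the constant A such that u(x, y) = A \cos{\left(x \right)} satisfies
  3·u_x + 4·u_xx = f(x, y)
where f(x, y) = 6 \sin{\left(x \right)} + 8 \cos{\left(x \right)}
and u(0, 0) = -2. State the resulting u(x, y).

Substitute the ansatz u = A \cos{\left(x \right)} into the left-hand side.
Derivatives of the ansatz:
  u_x = - A \sin{\left(x \right)}
  u_xx = - A \cos{\left(x \right)}
Term by term:
  3·u_x = - 3 A \sin{\left(x \right)}
  4·u_xx = - 4 A \cos{\left(x \right)}
So the left-hand side equals
  - 3 A \sin{\left(x \right)} - 4 A \cos{\left(x \right)}
This must equal f(x, y) = 6 \sin{\left(x \right)} + 8 \cos{\left(x \right)} identically.
Matching coefficients of the independent functions:
  [\sin{\left(x \right)}]:  - 3 A = 6
  [\cos{\left(x \right)}]:  - 4 A = 8
Solving: A = -2.
Check against the point condition:
  u(0, 0) = -2  ⟹  A = -2  ✓
Hence u(x, y) = - 2 \cos{\left(x \right)}.

Answer: u(x, y) = - 2 \cos{\left(x \right)}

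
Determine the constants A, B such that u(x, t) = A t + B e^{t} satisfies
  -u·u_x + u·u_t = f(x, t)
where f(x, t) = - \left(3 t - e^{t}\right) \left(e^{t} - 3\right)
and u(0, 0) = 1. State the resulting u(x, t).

Answer: u(x, t) = - 3 t + e^{t}

Derivation:
Substitute the ansatz u = A t + B e^{t} into the left-hand side.
Derivatives of the ansatz:
  u_x = 0
  u_t = A + B e^{t}
Term by term:
  -u·u_x = 0
  u·u_t = A^{2} t + A B t e^{t} + A B e^{t} + B^{2} e^{2 t}
So the left-hand side equals
  A^{2} t + A B t e^{t} + A B e^{t} + B^{2} e^{2 t}
This must equal f(x, t) identically; expanded, f = - 3 t e^{t} + 9 t + e^{2 t} - 3 e^{t}.
Matching coefficients of the independent functions:
  [t]:  A^{2} = 9
  [t e^{t}, e^{t}]:  A B = -3
  [e^{2 t}]:  B^{2} = 1
These equations allow (A, B) = (-3, 1) or (3, -1).
Impose the point condition(s):
  u(0, 0) = 1  ⟹  B = 1
Only A = -3, B = 1 satisfies everything.
Hence u(x, t) = - 3 t + e^{t}.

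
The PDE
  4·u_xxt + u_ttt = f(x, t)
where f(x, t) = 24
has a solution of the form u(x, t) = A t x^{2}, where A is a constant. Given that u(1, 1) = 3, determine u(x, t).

Substitute the ansatz u = A t x^{2} into the left-hand side.
Derivatives of the ansatz:
  u_xxt = 2 A
  u_ttt = 0
Term by term:
  4·u_xxt = 8 A
  u_ttt = 0
So the left-hand side equals
  8 A
This must equal f(x, t) = 24 identically.
Matching coefficients of the independent functions:
  [constant term]:  8 A = 24
Solving: A = 3.
Check against the point condition:
  u(1, 1) = 3  ⟹  A = 3  ✓
Hence u(x, t) = 3 t x^{2}.

Answer: u(x, t) = 3 t x^{2}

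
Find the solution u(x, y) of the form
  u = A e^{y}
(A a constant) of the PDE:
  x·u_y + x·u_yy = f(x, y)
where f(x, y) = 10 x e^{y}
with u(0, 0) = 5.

Substitute the ansatz u = A e^{y} into the left-hand side.
Derivatives of the ansatz:
  u_y = A e^{y}
  u_yy = A e^{y}
Term by term:
  x·u_y = A x e^{y}
  x·u_yy = A x e^{y}
So the left-hand side equals
  2 A x e^{y}
This must equal f(x, y) = 10 x e^{y} identically.
Matching coefficients of the independent functions:
  [x e^{y}]:  2 A = 10
Solving: A = 5.
Check against the point condition:
  u(0, 0) = 5  ⟹  A = 5  ✓
Hence u(x, y) = 5 e^{y}.

Answer: u(x, y) = 5 e^{y}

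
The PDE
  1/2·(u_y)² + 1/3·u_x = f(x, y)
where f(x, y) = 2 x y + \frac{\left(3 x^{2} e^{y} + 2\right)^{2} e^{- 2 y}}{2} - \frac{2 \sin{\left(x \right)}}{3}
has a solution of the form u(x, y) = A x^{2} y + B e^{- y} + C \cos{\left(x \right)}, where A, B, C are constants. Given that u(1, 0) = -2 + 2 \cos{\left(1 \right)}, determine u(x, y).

Answer: u(x, y) = 3 x^{2} y + 2 \cos{\left(x \right)} - 2 e^{- y}

Derivation:
Substitute the ansatz u = A x^{2} y + B e^{- y} + C \cos{\left(x \right)} into the left-hand side.
Derivatives of the ansatz:
  u_y = A x^{2} - B e^{- y}
  u_x = 2 A x y - C \sin{\left(x \right)}
Term by term:
  1/2·(u_y)² = \frac{A^{2} x^{4}}{2} - A B x^{2} e^{- y} + \frac{B^{2} e^{- 2 y}}{2}
  1/3·u_x = \frac{2 A x y}{3} - \frac{C \sin{\left(x \right)}}{3}
So the left-hand side equals
  \frac{A^{2} x^{4}}{2} - A B x^{2} e^{- y} + \frac{2 A x y}{3} + \frac{B^{2} e^{- 2 y}}{2} - \frac{C \sin{\left(x \right)}}{3}
This must equal f(x, y) identically; expanded, f = \frac{9 x^{4}}{2} + 6 x^{2} e^{- y} + 2 x y - \frac{2 \sin{\left(x \right)}}{3} + 2 e^{- 2 y}.
Matching coefficients of the independent functions:
  [x^{4}]:  \frac{A^{2}}{2} = \frac{9}{2}
  [x y]:  \frac{2 A}{3} = 2
  [x^{2} e^{- y}]:  - A B = 6
  [e^{- 2 y}]:  \frac{B^{2}}{2} = 2
  [\sin{\left(x \right)}]:  - \frac{C}{3} = - \frac{2}{3}
Solving: A = 3, B = -2, C = 2.
Check against the point condition:
  u(1, 0) = -2 + 2 \cos{\left(1 \right)}  ⟹  B + C \cos{\left(1 \right)} = -2 + 2 \cos{\left(1 \right)}  ✓
Hence u(x, y) = 3 x^{2} y + 2 \cos{\left(x \right)} - 2 e^{- y}.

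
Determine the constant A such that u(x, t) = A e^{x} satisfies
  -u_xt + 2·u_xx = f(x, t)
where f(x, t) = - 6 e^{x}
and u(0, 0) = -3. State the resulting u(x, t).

Answer: u(x, t) = - 3 e^{x}

Derivation:
Substitute the ansatz u = A e^{x} into the left-hand side.
Derivatives of the ansatz:
  u_xt = 0
  u_xx = A e^{x}
Term by term:
  -u_xt = 0
  2·u_xx = 2 A e^{x}
So the left-hand side equals
  2 A e^{x}
This must equal f(x, t) = - 6 e^{x} identically.
Matching coefficients of the independent functions:
  [e^{x}]:  2 A = -6
Solving: A = -3.
Check against the point condition:
  u(0, 0) = -3  ⟹  A = -3  ✓
Hence u(x, t) = - 3 e^{x}.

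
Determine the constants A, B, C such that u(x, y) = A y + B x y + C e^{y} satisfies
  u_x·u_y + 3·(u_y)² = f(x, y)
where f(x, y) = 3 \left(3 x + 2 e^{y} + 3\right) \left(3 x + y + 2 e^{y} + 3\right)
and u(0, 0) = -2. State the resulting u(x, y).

Substitute the ansatz u = A y + B x y + C e^{y} into the left-hand side.
Derivatives of the ansatz:
  u_x = B y
  u_y = A + B x + C e^{y}
Term by term:
  u_x·u_y = A B y + B^{2} x y + B C y e^{y}
  3·(u_y)² = 3 A^{2} + 6 A B x + 6 A C e^{y} + 3 B^{2} x^{2} + 6 B C x e^{y} + 3 C^{2} e^{2 y}
So the left-hand side equals
  3 A^{2} + 6 A B x + A B y + 6 A C e^{y} + 3 B^{2} x^{2} + B^{2} x y + 6 B C x e^{y} + B C y e^{y} + 3 C^{2} e^{2 y}
This must equal f(x, y) identically; expanded, f = 27 x^{2} + 9 x y + 36 x e^{y} + 54 x + 6 y e^{y} + 9 y + 12 e^{2 y} + 36 e^{y} + 27.
Matching coefficients of the independent functions:
  [constant term]:  3 A^{2} = 27
  [x]:  6 A B = 54
  [x^{2}]:  3 B^{2} = 27
  [y]:  A B = 9
  [x y]:  B^{2} = 9
  [x e^{y}]:  6 B C = 36
  [y e^{y}]:  B C = 6
  [e^{y}]:  6 A C = 36
  [e^{2 y}]:  3 C^{2} = 12
These equations allow (A, B, C) = (-3, -3, -2) or (3, 3, 2).
Impose the point condition(s):
  u(0, 0) = -2  ⟹  C = -2
Only A = -3, B = -3, C = -2 satisfies everything.
Hence u(x, y) = - 3 x y - 3 y - 2 e^{y}.

Answer: u(x, y) = - 3 x y - 3 y - 2 e^{y}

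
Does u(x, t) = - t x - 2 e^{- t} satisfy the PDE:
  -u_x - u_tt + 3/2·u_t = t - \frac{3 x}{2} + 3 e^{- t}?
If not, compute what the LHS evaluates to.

Answer: No, the LHS evaluates to t - \frac{3 x}{2} + 5 e^{- t}

Derivation:
Evaluate each term of the left-hand side for u = - t x - 2 e^{- t}.
Derivatives:
  u_x = - t
  u_tt = - 2 e^{- t}
  u_t = - x + 2 e^{- t}
Terms:
  -u_x = t
  -u_tt = 2 e^{- t}
  3/2·u_t = - \frac{3 x}{2} + 3 e^{- t}
Sum: LHS = t - \frac{3 x}{2} + 5 e^{- t}
Given right-hand side: t - \frac{3 x}{2} + 3 e^{- t}. Difference LHS − RHS = 2 e^{- t} ≠ 0, so u is not a solution.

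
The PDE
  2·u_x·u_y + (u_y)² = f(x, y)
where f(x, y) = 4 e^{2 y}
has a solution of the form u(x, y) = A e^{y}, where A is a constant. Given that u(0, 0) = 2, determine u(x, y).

Substitute the ansatz u = A e^{y} into the left-hand side.
Derivatives of the ansatz:
  u_x = 0
  u_y = A e^{y}
Term by term:
  2·u_x·u_y = 0
  (u_y)² = A^{2} e^{2 y}
So the left-hand side equals
  A^{2} e^{2 y}
This must equal f(x, y) = 4 e^{2 y} identically.
Matching coefficients of the independent functions:
  [e^{2 y}]:  A^{2} = 4
These equations allow (A) = (-2) or (2).
Impose the point condition(s):
  u(0, 0) = 2  ⟹  A = 2
Only A = 2 satisfies everything.
Hence u(x, y) = 2 e^{y}.

Answer: u(x, y) = 2 e^{y}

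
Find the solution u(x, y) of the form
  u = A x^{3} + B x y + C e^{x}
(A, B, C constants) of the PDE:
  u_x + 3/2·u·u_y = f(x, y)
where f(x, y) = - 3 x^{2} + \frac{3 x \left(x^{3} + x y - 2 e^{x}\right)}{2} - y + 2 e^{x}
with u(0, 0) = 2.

Answer: u(x, y) = - x^{3} - x y + 2 e^{x}

Derivation:
Substitute the ansatz u = A x^{3} + B x y + C e^{x} into the left-hand side.
Derivatives of the ansatz:
  u_x = 3 A x^{2} + B y + C e^{x}
  u_y = B x
Term by term:
  u_x = 3 A x^{2} + B y + C e^{x}
  3/2·u·u_y = \frac{3 A B x^{4}}{2} + \frac{3 B^{2} x^{2} y}{2} + \frac{3 B C x e^{x}}{2}
So the left-hand side equals
  \frac{3 A B x^{4}}{2} + 3 A x^{2} + \frac{3 B^{2} x^{2} y}{2} + \frac{3 B C x e^{x}}{2} + B y + C e^{x}
This must equal f(x, y) identically; expanded, f = \frac{3 x^{4}}{2} + \frac{3 x^{2} y}{2} - 3 x^{2} - 3 x e^{x} - y + 2 e^{x}.
Matching coefficients of the independent functions:
  [x^{2}]:  3 A = -3
  [x^{4}]:  \frac{3 A B}{2} = \frac{3}{2}
  [y]:  B = -1
  [x e^{x}]:  \frac{3 B C}{2} = -3
  [x^{2} y]:  \frac{3 B^{2}}{2} = \frac{3}{2}
  [e^{x}]:  C = 2
Solving: A = -1, B = -1, C = 2.
Check against the point condition:
  u(0, 0) = 2  ⟹  C = 2  ✓
Hence u(x, y) = - x^{3} - x y + 2 e^{x}.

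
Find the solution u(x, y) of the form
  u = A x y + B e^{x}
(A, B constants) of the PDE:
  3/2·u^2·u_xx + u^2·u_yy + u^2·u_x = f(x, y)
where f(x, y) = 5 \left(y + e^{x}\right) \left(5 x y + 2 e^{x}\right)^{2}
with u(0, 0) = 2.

Substitute the ansatz u = A x y + B e^{x} into the left-hand side.
Derivatives of the ansatz:
  u_xx = B e^{x}
  u_yy = 0
  u_x = A y + B e^{x}
Term by term:
  3/2·u^2·u_xx = \frac{3 A^{2} B x^{2} y^{2} e^{x}}{2} + 3 A B^{2} x y e^{2 x} + \frac{3 B^{3} e^{3 x}}{2}
  u^2·u_yy = 0
  u^2·u_x = A^{3} x^{2} y^{3} + A^{2} B x^{2} y^{2} e^{x} + 2 A^{2} B x y^{2} e^{x} + 2 A B^{2} x y e^{2 x} + A B^{2} y e^{2 x} + B^{3} e^{3 x}
So the left-hand side equals
  A^{3} x^{2} y^{3} + \frac{5 A^{2} B x^{2} y^{2} e^{x}}{2} + 2 A^{2} B x y^{2} e^{x} + 5 A B^{2} x y e^{2 x} + A B^{2} y e^{2 x} + \frac{5 B^{3} e^{3 x}}{2}
This must equal f(x, y) identically; expanded, f = 125 x^{2} y^{3} + 125 x^{2} y^{2} e^{x} + 100 x y^{2} e^{x} + 100 x y e^{2 x} + 20 y e^{2 x} + 20 e^{3 x}.
Matching coefficients of the independent functions:
  [x^{2} y^{3}]:  A^{3} = 125
  [y e^{2 x}]:  A B^{2} = 20
  [x y e^{2 x}]:  5 A B^{2} = 100
  [x y^{2} e^{x}]:  2 A^{2} B = 100
  [x^{2} y^{2} e^{x}]:  \frac{5 A^{2} B}{2} = 125
  [e^{3 x}]:  \frac{5 B^{3}}{2} = 20
Solving: A = 5, B = 2.
Check against the point condition:
  u(0, 0) = 2  ⟹  B = 2  ✓
Hence u(x, y) = 5 x y + 2 e^{x}.

Answer: u(x, y) = 5 x y + 2 e^{x}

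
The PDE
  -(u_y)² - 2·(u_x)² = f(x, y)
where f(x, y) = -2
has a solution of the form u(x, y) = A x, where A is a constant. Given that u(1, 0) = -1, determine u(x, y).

Answer: u(x, y) = - x

Derivation:
Substitute the ansatz u = A x into the left-hand side.
Derivatives of the ansatz:
  u_y = 0
  u_x = A
Term by term:
  -(u_y)² = 0
  -2·(u_x)² = - 2 A^{2}
So the left-hand side equals
  - 2 A^{2}
This must equal f(x, y) = -2 identically.
Matching coefficients of the independent functions:
  [constant term]:  - 2 A^{2} = -2
These equations allow (A) = (-1) or (1).
Impose the point condition(s):
  u(1, 0) = -1  ⟹  A = -1
Only A = -1 satisfies everything.
Hence u(x, y) = - x.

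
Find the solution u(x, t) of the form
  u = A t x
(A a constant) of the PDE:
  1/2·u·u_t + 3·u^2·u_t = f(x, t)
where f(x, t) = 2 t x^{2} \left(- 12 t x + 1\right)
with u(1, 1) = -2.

Substitute the ansatz u = A t x into the left-hand side.
Derivatives of the ansatz:
  u_t = A x
Term by term:
  1/2·u·u_t = \frac{A^{2} t x^{2}}{2}
  3·u^2·u_t = 3 A^{3} t^{2} x^{3}
So the left-hand side equals
  3 A^{3} t^{2} x^{3} + \frac{A^{2} t x^{2}}{2}
This must equal f(x, t) identically; expanded, f = - 24 t^{2} x^{3} + 2 t x^{2}.
Matching coefficients of the independent functions:
  [t x^{2}]:  \frac{A^{2}}{2} = 2
  [t^{2} x^{3}]:  3 A^{3} = -24
Solving: A = -2.
Check against the point condition:
  u(1, 1) = -2  ⟹  A = -2  ✓
Hence u(x, t) = - 2 t x.

Answer: u(x, t) = - 2 t x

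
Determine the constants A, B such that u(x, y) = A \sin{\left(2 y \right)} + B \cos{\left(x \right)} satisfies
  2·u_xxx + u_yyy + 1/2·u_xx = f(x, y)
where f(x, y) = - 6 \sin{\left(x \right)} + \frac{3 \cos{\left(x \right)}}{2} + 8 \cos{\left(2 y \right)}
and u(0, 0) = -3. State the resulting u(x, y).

Substitute the ansatz u = A \sin{\left(2 y \right)} + B \cos{\left(x \right)} into the left-hand side.
Derivatives of the ansatz:
  u_xxx = B \sin{\left(x \right)}
  u_yyy = - 8 A \cos{\left(2 y \right)}
  u_xx = - B \cos{\left(x \right)}
Term by term:
  2·u_xxx = 2 B \sin{\left(x \right)}
  u_yyy = - 8 A \cos{\left(2 y \right)}
  1/2·u_xx = - \frac{B \cos{\left(x \right)}}{2}
So the left-hand side equals
  - 8 A \cos{\left(2 y \right)} + 2 B \sin{\left(x \right)} - \frac{B \cos{\left(x \right)}}{2}
This must equal f(x, y) = - 6 \sin{\left(x \right)} + \frac{3 \cos{\left(x \right)}}{2} + 8 \cos{\left(2 y \right)} identically.
Matching coefficients of the independent functions:
  [\sin{\left(x \right)}]:  2 B = -6
  [\cos{\left(x \right)}]:  - \frac{B}{2} = \frac{3}{2}
  [\cos{\left(2 y \right)}]:  - 8 A = 8
Solving: A = -1, B = -3.
Check against the point condition:
  u(0, 0) = -3  ⟹  B = -3  ✓
Hence u(x, y) = - \sin{\left(2 y \right)} - 3 \cos{\left(x \right)}.

Answer: u(x, y) = - \sin{\left(2 y \right)} - 3 \cos{\left(x \right)}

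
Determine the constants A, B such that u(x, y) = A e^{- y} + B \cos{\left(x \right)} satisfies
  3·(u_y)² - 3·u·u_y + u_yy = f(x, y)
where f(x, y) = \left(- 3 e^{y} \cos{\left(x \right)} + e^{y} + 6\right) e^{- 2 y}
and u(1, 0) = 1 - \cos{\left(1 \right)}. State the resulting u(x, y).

Substitute the ansatz u = A e^{- y} + B \cos{\left(x \right)} into the left-hand side.
Derivatives of the ansatz:
  u_y = - A e^{- y}
  u_yy = A e^{- y}
Term by term:
  3·(u_y)² = 3 A^{2} e^{- 2 y}
  -3·u·u_y = 3 A^{2} e^{- 2 y} + 3 A B e^{- y} \cos{\left(x \right)}
  u_yy = A e^{- y}
So the left-hand side equals
  6 A^{2} e^{- 2 y} + 3 A B e^{- y} \cos{\left(x \right)} + A e^{- y}
This must equal f(x, y) = \left(- 3 e^{y} \cos{\left(x \right)} + e^{y} + 6\right) e^{- 2 y} identically.
Matching coefficients of the independent functions:
  [e^{- y} \cos{\left(x \right)}]:  3 A B = -3
  [e^{- 2 y}]:  6 A^{2} = 6
  [e^{- y}]:  A = 1
Solving: A = 1, B = -1.
Check against the point condition:
  u(1, 0) = 1 - \cos{\left(1 \right)}  ⟹  A + B \cos{\left(1 \right)} = 1 - \cos{\left(1 \right)}  ✓
Hence u(x, y) = - \cos{\left(x \right)} + e^{- y}.

Answer: u(x, y) = - \cos{\left(x \right)} + e^{- y}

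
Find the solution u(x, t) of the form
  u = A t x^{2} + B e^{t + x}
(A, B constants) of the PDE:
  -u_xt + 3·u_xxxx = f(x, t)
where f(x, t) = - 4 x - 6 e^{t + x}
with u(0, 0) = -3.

Substitute the ansatz u = A t x^{2} + B e^{t + x} into the left-hand side.
Derivatives of the ansatz:
  u_xt = 2 A x + B e^{t} e^{x}
  u_xxxx = B e^{t} e^{x}
Term by term:
  -u_xt = - 2 A x - B e^{t} e^{x}
  3·u_xxxx = 3 B e^{t} e^{x}
So the left-hand side equals
  - 2 A x + 2 B e^{t} e^{x}
This must equal f(x, t) identically; expanded, f = - 4 x - 6 e^{t} e^{x}.
Matching coefficients of the independent functions:
  [x]:  - 2 A = -4
  [e^{t} e^{x}]:  2 B = -6
Solving: A = 2, B = -3.
Check against the point condition:
  u(0, 0) = -3  ⟹  B = -3  ✓
Hence u(x, t) = 2 t x^{2} - 3 e^{t + x}.

Answer: u(x, t) = 2 t x^{2} - 3 e^{t + x}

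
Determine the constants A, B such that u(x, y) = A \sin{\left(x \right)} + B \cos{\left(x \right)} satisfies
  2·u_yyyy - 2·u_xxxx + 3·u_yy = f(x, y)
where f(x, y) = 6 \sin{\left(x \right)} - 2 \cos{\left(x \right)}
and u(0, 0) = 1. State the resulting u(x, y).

Substitute the ansatz u = A \sin{\left(x \right)} + B \cos{\left(x \right)} into the left-hand side.
Derivatives of the ansatz:
  u_yyyy = 0
  u_xxxx = A \sin{\left(x \right)} + B \cos{\left(x \right)}
  u_yy = 0
Term by term:
  2·u_yyyy = 0
  -2·u_xxxx = - 2 A \sin{\left(x \right)} - 2 B \cos{\left(x \right)}
  3·u_yy = 0
So the left-hand side equals
  - 2 A \sin{\left(x \right)} - 2 B \cos{\left(x \right)}
This must equal f(x, y) = 6 \sin{\left(x \right)} - 2 \cos{\left(x \right)} identically.
Matching coefficients of the independent functions:
  [\sin{\left(x \right)}]:  - 2 A = 6
  [\cos{\left(x \right)}]:  - 2 B = -2
Solving: A = -3, B = 1.
Check against the point condition:
  u(0, 0) = 1  ⟹  B = 1  ✓
Hence u(x, y) = - 3 \sin{\left(x \right)} + \cos{\left(x \right)}.

Answer: u(x, y) = - 3 \sin{\left(x \right)} + \cos{\left(x \right)}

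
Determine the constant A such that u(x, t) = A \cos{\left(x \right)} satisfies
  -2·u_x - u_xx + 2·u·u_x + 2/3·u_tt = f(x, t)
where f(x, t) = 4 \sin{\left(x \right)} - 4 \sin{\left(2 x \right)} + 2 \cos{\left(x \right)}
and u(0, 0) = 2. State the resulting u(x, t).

Answer: u(x, t) = 2 \cos{\left(x \right)}

Derivation:
Substitute the ansatz u = A \cos{\left(x \right)} into the left-hand side.
Derivatives of the ansatz:
  u_x = - A \sin{\left(x \right)}
  u_xx = - A \cos{\left(x \right)}
  u_tt = 0
Term by term:
  -2·u_x = 2 A \sin{\left(x \right)}
  -u_xx = A \cos{\left(x \right)}
  2·u·u_x = - 2 A^{2} \sin{\left(x \right)} \cos{\left(x \right)}
  2/3·u_tt = 0
So the left-hand side equals
  - 2 A^{2} \sin{\left(x \right)} \cos{\left(x \right)} + 2 A \sin{\left(x \right)} + A \cos{\left(x \right)}
This must equal f(x, t) identically; expanded, f = - 8 \sin{\left(x \right)} \cos{\left(x \right)} + 4 \sin{\left(x \right)} + 2 \cos{\left(x \right)}.
Matching coefficients of the independent functions:
  [\sin{\left(x \right)} \cos{\left(x \right)}]:  - 2 A^{2} = -8
  [\sin{\left(x \right)}]:  2 A = 4
  [\cos{\left(x \right)}]:  A = 2
Solving: A = 2.
Check against the point condition:
  u(0, 0) = 2  ⟹  A = 2  ✓
Hence u(x, t) = 2 \cos{\left(x \right)}.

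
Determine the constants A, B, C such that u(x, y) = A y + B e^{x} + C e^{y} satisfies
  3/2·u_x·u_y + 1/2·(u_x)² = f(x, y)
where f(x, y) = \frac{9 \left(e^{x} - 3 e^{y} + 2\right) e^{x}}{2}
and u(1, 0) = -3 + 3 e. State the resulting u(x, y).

Substitute the ansatz u = A y + B e^{x} + C e^{y} into the left-hand side.
Derivatives of the ansatz:
  u_x = B e^{x}
  u_y = A + C e^{y}
Term by term:
  3/2·u_x·u_y = \frac{3 A B e^{x}}{2} + \frac{3 B C e^{x} e^{y}}{2}
  1/2·(u_x)² = \frac{B^{2} e^{2 x}}{2}
So the left-hand side equals
  \frac{3 A B e^{x}}{2} + \frac{B^{2} e^{2 x}}{2} + \frac{3 B C e^{x} e^{y}}{2}
This must equal f(x, y) identically; expanded, f = \frac{9 e^{2 x}}{2} - \frac{27 e^{x} e^{y}}{2} + 9 e^{x}.
Matching coefficients of the independent functions:
  [e^{x} e^{y}]:  \frac{3 B C}{2} = - \frac{27}{2}
  [e^{x}]:  \frac{3 A B}{2} = 9
  [e^{2 x}]:  \frac{B^{2}}{2} = \frac{9}{2}
These equations allow (A, B, C) = (-2, -3, 3) or (2, 3, -3).
Impose the point condition(s):
  u(1, 0) = -3 + 3 e  ⟹  e B + C = -3 + 3 e
Only A = 2, B = 3, C = -3 satisfies everything.
Hence u(x, y) = 2 y + 3 e^{x} - 3 e^{y}.

Answer: u(x, y) = 2 y + 3 e^{x} - 3 e^{y}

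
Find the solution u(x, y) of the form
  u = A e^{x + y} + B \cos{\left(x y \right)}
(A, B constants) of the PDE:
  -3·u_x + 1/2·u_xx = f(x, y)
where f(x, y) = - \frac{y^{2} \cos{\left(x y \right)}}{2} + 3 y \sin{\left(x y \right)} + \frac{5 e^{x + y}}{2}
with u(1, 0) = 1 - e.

Substitute the ansatz u = A e^{x + y} + B \cos{\left(x y \right)} into the left-hand side.
Derivatives of the ansatz:
  u_x = A e^{x} e^{y} - B y \sin{\left(x y \right)}
  u_xx = A e^{x} e^{y} - B y^{2} \cos{\left(x y \right)}
Term by term:
  -3·u_x = - 3 A e^{x} e^{y} + 3 B y \sin{\left(x y \right)}
  1/2·u_xx = \frac{A e^{x} e^{y}}{2} - \frac{B y^{2} \cos{\left(x y \right)}}{2}
So the left-hand side equals
  - \frac{5 A e^{x} e^{y}}{2} - \frac{B y^{2} \cos{\left(x y \right)}}{2} + 3 B y \sin{\left(x y \right)}
This must equal f(x, y) identically; expanded, f = - \frac{y^{2} \cos{\left(x y \right)}}{2} + 3 y \sin{\left(x y \right)} + \frac{5 e^{x} e^{y}}{2}.
Matching coefficients of the independent functions:
  [y \sin{\left(x y \right)}]:  3 B = 3
  [y^{2} \cos{\left(x y \right)}]:  - \frac{B}{2} = - \frac{1}{2}
  [e^{x} e^{y}]:  - \frac{5 A}{2} = \frac{5}{2}
Solving: A = -1, B = 1.
Check against the point condition:
  u(1, 0) = 1 - e  ⟹  e A + B = 1 - e  ✓
Hence u(x, y) = - e^{x + y} + \cos{\left(x y \right)}.

Answer: u(x, y) = - e^{x + y} + \cos{\left(x y \right)}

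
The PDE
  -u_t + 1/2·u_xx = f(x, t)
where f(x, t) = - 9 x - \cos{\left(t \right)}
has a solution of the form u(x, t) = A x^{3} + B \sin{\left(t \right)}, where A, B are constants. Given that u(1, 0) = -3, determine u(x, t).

Substitute the ansatz u = A x^{3} + B \sin{\left(t \right)} into the left-hand side.
Derivatives of the ansatz:
  u_t = B \cos{\left(t \right)}
  u_xx = 6 A x
Term by term:
  -u_t = - B \cos{\left(t \right)}
  1/2·u_xx = 3 A x
So the left-hand side equals
  3 A x - B \cos{\left(t \right)}
This must equal f(x, t) = - 9 x - \cos{\left(t \right)} identically.
Matching coefficients of the independent functions:
  [x]:  3 A = -9
  [\cos{\left(t \right)}]:  - B = -1
Solving: A = -3, B = 1.
Check against the point condition:
  u(1, 0) = -3  ⟹  A = -3  ✓
Hence u(x, t) = - 3 x^{3} + \sin{\left(t \right)}.

Answer: u(x, t) = - 3 x^{3} + \sin{\left(t \right)}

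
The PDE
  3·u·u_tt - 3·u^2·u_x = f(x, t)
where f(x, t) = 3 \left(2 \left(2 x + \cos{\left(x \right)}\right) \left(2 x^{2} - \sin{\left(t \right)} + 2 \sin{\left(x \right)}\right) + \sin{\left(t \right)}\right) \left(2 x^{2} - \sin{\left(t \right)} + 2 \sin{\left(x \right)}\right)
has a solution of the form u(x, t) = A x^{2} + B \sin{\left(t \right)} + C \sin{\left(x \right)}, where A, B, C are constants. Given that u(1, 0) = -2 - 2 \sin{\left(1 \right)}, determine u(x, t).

Substitute the ansatz u = A x^{2} + B \sin{\left(t \right)} + C \sin{\left(x \right)} into the left-hand side.
Derivatives of the ansatz:
  u_tt = - B \sin{\left(t \right)}
  u_x = 2 A x + C \cos{\left(x \right)}
Term by term:
  3·u·u_tt = - 3 A B x^{2} \sin{\left(t \right)} - 3 B^{2} \sin^{2}{\left(t \right)} - 3 B C \sin{\left(t \right)} \sin{\left(x \right)}
  -3·u^2·u_x = - 6 A^{3} x^{5} - 12 A^{2} B x^{3} \sin{\left(t \right)} - 3 A^{2} C x^{4} \cos{\left(x \right)} - 12 A^{2} C x^{3} \sin{\left(x \right)} - 6 A B^{2} x \sin^{2}{\left(t \right)} - 6 A B C x^{2} \sin{\left(t \right)} \cos{\left(x \right)} - 12 A B C x \sin{\left(t \right)} \sin{\left(x \right)} - 6 A C^{2} x^{2} \sin{\left(x \right)} \cos{\left(x \right)} - 6 A C^{2} x \sin^{2}{\left(x \right)} - 3 B^{2} C \sin^{2}{\left(t \right)} \cos{\left(x \right)} - 6 B C^{2} \sin{\left(t \right)} \sin{\left(x \right)} \cos{\left(x \right)} - 3 C^{3} \sin^{2}{\left(x \right)} \cos{\left(x \right)}
So the left-hand side equals
  - 6 A^{3} x^{5} - 12 A^{2} B x^{3} \sin{\left(t \right)} - 3 A^{2} C x^{4} \cos{\left(x \right)} - 12 A^{2} C x^{3} \sin{\left(x \right)} - 6 A B^{2} x \sin^{2}{\left(t \right)} - 6 A B C x^{2} \sin{\left(t \right)} \cos{\left(x \right)} - 12 A B C x \sin{\left(t \right)} \sin{\left(x \right)} - 3 A B x^{2} \sin{\left(t \right)} - 6 A C^{2} x^{2} \sin{\left(x \right)} \cos{\left(x \right)} - 6 A C^{2} x \sin^{2}{\left(x \right)} - 3 B^{2} C \sin^{2}{\left(t \right)} \cos{\left(x \right)} - 3 B^{2} \sin^{2}{\left(t \right)} - 6 B C^{2} \sin{\left(t \right)} \sin{\left(x \right)} \cos{\left(x \right)} - 3 B C \sin{\left(t \right)} \sin{\left(x \right)} - 3 C^{3} \sin^{2}{\left(x \right)} \cos{\left(x \right)}
This must equal f(x, t) identically; expanded, f = 48 x^{5} + 24 x^{4} \cos{\left(x \right)} - 48 x^{3} \sin{\left(t \right)} + 96 x^{3} \sin{\left(x \right)} - 24 x^{2} \sin{\left(t \right)} \cos{\left(x \right)} + 6 x^{2} \sin{\left(t \right)} + 48 x^{2} \sin{\left(x \right)} \cos{\left(x \right)} + 12 x \sin^{2}{\left(t \right)} - 48 x \sin{\left(t \right)} \sin{\left(x \right)} + 48 x \sin^{2}{\left(x \right)} + 6 \sin^{2}{\left(t \right)} \cos{\left(x \right)} - 3 \sin^{2}{\left(t \right)} - 24 \sin{\left(t \right)} \sin{\left(x \right)} \cos{\left(x \right)} + 6 \sin{\left(t \right)} \sin{\left(x \right)} + 24 \sin^{2}{\left(x \right)} \cos{\left(x \right)}.
Matching coefficients of the independent functions:
(each divided by its leading coefficient; functions giving the same equation are listed together)
  [x^{5}]:  A^{3} + 8 = 0
  [x \sin^{2}{\left(t \right)}]:  A B^{2} + 2 = 0
  [x \sin^{2}{\left(x \right)}, x^{2} \sin{\left(x \right)} \cos{\left(x \right)}]:  A C^{2} + 8 = 0
  [x^{2} \sin{\left(t \right)}]:  A B + 2 = 0
  [x^{3} \sin{\left(t \right)}]:  A^{2} B - 4 = 0
  [x^{3} \sin{\left(x \right)}, x^{4} \cos{\left(x \right)}]:  A^{2} C + 8 = 0
  [\sin{\left(t \right)} \sin{\left(x \right)}]:  B C + 2 = 0
  [\sin^{2}{\left(t \right)} \cos{\left(x \right)}]:  B^{2} C + 2 = 0
  [\sin^{2}{\left(x \right)} \cos{\left(x \right)}]:  C^{3} + 8 = 0
  [x \sin{\left(t \right)} \sin{\left(x \right)}, x^{2} \sin{\left(t \right)} \cos{\left(x \right)}]:  A B C - 4 = 0
  [\sin{\left(t \right)} \sin{\left(x \right)} \cos{\left(x \right)}]:  B C^{2} - 4 = 0
  [\sin^{2}{\left(t \right)}]:  B^{2} - 1 = 0
Solving: A = -2, B = 1, C = -2.
Check against the point condition:
  u(1, 0) = -2 - 2 \sin{\left(1 \right)}  ⟹  A + C \sin{\left(1 \right)} = -2 - 2 \sin{\left(1 \right)}  ✓
Hence u(x, t) = - 2 x^{2} + \sin{\left(t \right)} - 2 \sin{\left(x \right)}.

Answer: u(x, t) = - 2 x^{2} + \sin{\left(t \right)} - 2 \sin{\left(x \right)}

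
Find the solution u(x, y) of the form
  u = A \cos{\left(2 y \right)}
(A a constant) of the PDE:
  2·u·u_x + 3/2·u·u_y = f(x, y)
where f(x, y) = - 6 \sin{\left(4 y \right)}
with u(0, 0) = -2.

Substitute the ansatz u = A \cos{\left(2 y \right)} into the left-hand side.
Derivatives of the ansatz:
  u_x = 0
  u_y = - 2 A \sin{\left(2 y \right)}
Term by term:
  2·u·u_x = 0
  3/2·u·u_y = - 3 A^{2} \sin{\left(2 y \right)} \cos{\left(2 y \right)}
So the left-hand side equals
  - 3 A^{2} \sin{\left(2 y \right)} \cos{\left(2 y \right)}
This must equal f(x, y) identically; expanded, f = - 12 \sin{\left(2 y \right)} \cos{\left(2 y \right)}.
Matching coefficients of the independent functions:
  [\sin{\left(2 y \right)} \cos{\left(2 y \right)}]:  - 3 A^{2} = -12
These equations allow (A) = (-2) or (2).
Impose the point condition(s):
  u(0, 0) = -2  ⟹  A = -2
Only A = -2 satisfies everything.
Hence u(x, y) = - 2 \cos{\left(2 y \right)}.

Answer: u(x, y) = - 2 \cos{\left(2 y \right)}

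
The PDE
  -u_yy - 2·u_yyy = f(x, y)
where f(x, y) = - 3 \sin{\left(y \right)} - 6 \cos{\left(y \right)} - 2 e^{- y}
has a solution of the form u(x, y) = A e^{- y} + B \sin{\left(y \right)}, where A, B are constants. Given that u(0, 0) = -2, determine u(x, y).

Substitute the ansatz u = A e^{- y} + B \sin{\left(y \right)} into the left-hand side.
Derivatives of the ansatz:
  u_yy = A e^{- y} - B \sin{\left(y \right)}
  u_yyy = - A e^{- y} - B \cos{\left(y \right)}
Term by term:
  -u_yy = - A e^{- y} + B \sin{\left(y \right)}
  -2·u_yyy = 2 A e^{- y} + 2 B \cos{\left(y \right)}
So the left-hand side equals
  A e^{- y} + B \sin{\left(y \right)} + 2 B \cos{\left(y \right)}
This must equal f(x, y) = - 3 \sin{\left(y \right)} - 6 \cos{\left(y \right)} - 2 e^{- y} identically.
Matching coefficients of the independent functions:
  [e^{- y}]:  A = -2
  [\sin{\left(y \right)}]:  B = -3
  [\cos{\left(y \right)}]:  2 B = -6
Solving: A = -2, B = -3.
Check against the point condition:
  u(0, 0) = -2  ⟹  A = -2  ✓
Hence u(x, y) = - 3 \sin{\left(y \right)} - 2 e^{- y}.

Answer: u(x, y) = - 3 \sin{\left(y \right)} - 2 e^{- y}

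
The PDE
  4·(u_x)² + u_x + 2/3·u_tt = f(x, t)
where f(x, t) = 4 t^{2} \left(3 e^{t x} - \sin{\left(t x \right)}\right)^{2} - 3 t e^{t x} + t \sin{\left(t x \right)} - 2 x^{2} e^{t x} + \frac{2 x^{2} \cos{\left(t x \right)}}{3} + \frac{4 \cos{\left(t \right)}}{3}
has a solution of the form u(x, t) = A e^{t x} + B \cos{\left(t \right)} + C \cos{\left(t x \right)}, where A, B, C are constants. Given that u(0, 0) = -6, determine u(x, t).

Answer: u(x, t) = - 3 e^{t x} - 2 \cos{\left(t \right)} - \cos{\left(t x \right)}

Derivation:
Substitute the ansatz u = A e^{t x} + B \cos{\left(t \right)} + C \cos{\left(t x \right)} into the left-hand side.
Derivatives of the ansatz:
  u_x = A t e^{t x} - C t \sin{\left(t x \right)}
  u_tt = A x^{2} e^{t x} - B \cos{\left(t \right)} - C x^{2} \cos{\left(t x \right)}
Term by term:
  4·(u_x)² = 4 A^{2} t^{2} e^{2 t x} - 8 A C t^{2} e^{t x} \sin{\left(t x \right)} + 4 C^{2} t^{2} \sin^{2}{\left(t x \right)}
  u_x = A t e^{t x} - C t \sin{\left(t x \right)}
  2/3·u_tt = \frac{2 A x^{2} e^{t x}}{3} - \frac{2 B \cos{\left(t \right)}}{3} - \frac{2 C x^{2} \cos{\left(t x \right)}}{3}
So the left-hand side equals
  4 A^{2} t^{2} e^{2 t x} - 8 A C t^{2} e^{t x} \sin{\left(t x \right)} + A t e^{t x} + \frac{2 A x^{2} e^{t x}}{3} - \frac{2 B \cos{\left(t \right)}}{3} + 4 C^{2} t^{2} \sin^{2}{\left(t x \right)} - C t \sin{\left(t x \right)} - \frac{2 C x^{2} \cos{\left(t x \right)}}{3}
This must equal f(x, t) identically; expanded, f = 36 t^{2} e^{2 t x} - 24 t^{2} e^{t x} \sin{\left(t x \right)} + 4 t^{2} \sin^{2}{\left(t x \right)} - 3 t e^{t x} + t \sin{\left(t x \right)} - 2 x^{2} e^{t x} + \frac{2 x^{2} \cos{\left(t x \right)}}{3} + \frac{4 \cos{\left(t \right)}}{3}.
Matching coefficients of the independent functions:
  [t e^{t x}]:  A = -3
  [t \sin{\left(t x \right)}]:  - C = 1
  [t^{2} e^{2 t x}]:  4 A^{2} = 36
  [t^{2} \sin^{2}{\left(t x \right)}]:  4 C^{2} = 4
  [x^{2} e^{t x}]:  \frac{2 A}{3} = -2
  [x^{2} \cos{\left(t x \right)}]:  - \frac{2 C}{3} = \frac{2}{3}
  [t^{2} e^{t x} \sin{\left(t x \right)}]:  - 8 A C = -24
  [\cos{\left(t \right)}]:  - \frac{2 B}{3} = \frac{4}{3}
Solving: A = -3, B = -2, C = -1.
Check against the point condition:
  u(0, 0) = -6  ⟹  A + B + C = -6  ✓
Hence u(x, t) = - 3 e^{t x} - 2 \cos{\left(t \right)} - \cos{\left(t x \right)}.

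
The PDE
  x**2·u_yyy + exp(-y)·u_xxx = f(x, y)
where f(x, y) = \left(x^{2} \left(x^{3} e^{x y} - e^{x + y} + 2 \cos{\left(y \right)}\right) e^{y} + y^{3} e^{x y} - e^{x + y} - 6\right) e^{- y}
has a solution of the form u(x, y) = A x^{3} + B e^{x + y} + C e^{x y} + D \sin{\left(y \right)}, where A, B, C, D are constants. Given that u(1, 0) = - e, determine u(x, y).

Answer: u(x, y) = - x^{3} + e^{x y} - e^{x + y} - 2 \sin{\left(y \right)}

Derivation:
Substitute the ansatz u = A x^{3} + B e^{x + y} + C e^{x y} + D \sin{\left(y \right)} into the left-hand side.
Derivatives of the ansatz:
  u_yyy = B e^{x} e^{y} + C x^{3} e^{x y} - D \cos{\left(y \right)}
  u_xxx = 6 A + B e^{x} e^{y} + C y^{3} e^{x y}
Term by term:
  x**2·u_yyy = B x^{2} e^{x} e^{y} + C x^{5} e^{x y} - D x^{2} \cos{\left(y \right)}
  exp(-y)·u_xxx = 6 A e^{- y} + B e^{x} + C y^{3} e^{- y} e^{x y}
So the left-hand side equals
  6 A e^{- y} + B x^{2} e^{x} e^{y} + B e^{x} + C x^{5} e^{x y} + C y^{3} e^{- y} e^{x y} - D x^{2} \cos{\left(y \right)}
This must equal f(x, y) identically; expanded, f = x^{5} e^{x y} - x^{2} e^{x} e^{y} + 2 x^{2} \cos{\left(y \right)} + y^{3} e^{- y} e^{x y} - e^{x} - 6 e^{- y}.
Matching coefficients of the independent functions:
  [x^{2} \cos{\left(y \right)}]:  - D = 2
  [x^{5} e^{x y}, y^{3} e^{- y} e^{x y}]:  C = 1
  [x^{2} e^{x} e^{y}, e^{x}]:  B = -1
  [e^{- y}]:  6 A = -6
Solving: A = -1, B = -1, C = 1, D = -2.
Check against the point condition:
  u(1, 0) = - e  ⟹  A + e B + C = - e  ✓
Hence u(x, y) = - x^{3} + e^{x y} - e^{x + y} - 2 \sin{\left(y \right)}.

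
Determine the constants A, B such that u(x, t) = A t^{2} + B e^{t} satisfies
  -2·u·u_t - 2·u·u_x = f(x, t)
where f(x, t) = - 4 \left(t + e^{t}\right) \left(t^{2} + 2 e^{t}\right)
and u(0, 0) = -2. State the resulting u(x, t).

Answer: u(x, t) = - t^{2} - 2 e^{t}

Derivation:
Substitute the ansatz u = A t^{2} + B e^{t} into the left-hand side.
Derivatives of the ansatz:
  u_t = 2 A t + B e^{t}
  u_x = 0
Term by term:
  -2·u·u_t = - 4 A^{2} t^{3} - 2 A B t^{2} e^{t} - 4 A B t e^{t} - 2 B^{2} e^{2 t}
  -2·u·u_x = 0
So the left-hand side equals
  - 4 A^{2} t^{3} - 2 A B t^{2} e^{t} - 4 A B t e^{t} - 2 B^{2} e^{2 t}
This must equal f(x, t) identically; expanded, f = - 4 t^{3} - 4 t^{2} e^{t} - 8 t e^{t} - 8 e^{2 t}.
Matching coefficients of the independent functions:
  [t^{3}]:  - 4 A^{2} = -4
  [t e^{t}]:  - 4 A B = -8
  [t^{2} e^{t}]:  - 2 A B = -4
  [e^{2 t}]:  - 2 B^{2} = -8
These equations allow (A, B) = (-1, -2) or (1, 2).
Impose the point condition(s):
  u(0, 0) = -2  ⟹  B = -2
Only A = -1, B = -2 satisfies everything.
Hence u(x, t) = - t^{2} - 2 e^{t}.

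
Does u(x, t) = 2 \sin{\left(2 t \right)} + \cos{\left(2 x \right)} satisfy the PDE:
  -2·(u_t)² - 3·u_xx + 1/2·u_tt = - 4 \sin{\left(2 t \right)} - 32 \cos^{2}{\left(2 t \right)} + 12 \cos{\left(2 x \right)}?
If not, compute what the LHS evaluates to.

Answer: Yes

Derivation:
Evaluate each term of the left-hand side for u = 2 \sin{\left(2 t \right)} + \cos{\left(2 x \right)}.
Derivatives:
  u_t = 4 \cos{\left(2 t \right)}
  u_xx = - 4 \cos{\left(2 x \right)}
  u_tt = - 8 \sin{\left(2 t \right)}
Terms:
  -2·(u_t)² = - 32 \cos^{2}{\left(2 t \right)}
  -3·u_xx = 12 \cos{\left(2 x \right)}
  1/2·u_tt = - 4 \sin{\left(2 t \right)}
Sum: LHS = - 4 \sin{\left(2 t \right)} - 32 \cos^{2}{\left(2 t \right)} + 12 \cos{\left(2 x \right)}
This is exactly the given right-hand side, so u is a solution.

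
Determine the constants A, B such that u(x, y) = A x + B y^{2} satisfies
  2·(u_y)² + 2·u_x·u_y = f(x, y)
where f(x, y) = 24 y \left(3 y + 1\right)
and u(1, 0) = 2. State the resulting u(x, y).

Answer: u(x, y) = 2 x + 3 y^{2}

Derivation:
Substitute the ansatz u = A x + B y^{2} into the left-hand side.
Derivatives of the ansatz:
  u_y = 2 B y
  u_x = A
Term by term:
  2·(u_y)² = 8 B^{2} y^{2}
  2·u_x·u_y = 4 A B y
So the left-hand side equals
  4 A B y + 8 B^{2} y^{2}
This must equal f(x, y) = 24 y \left(3 y + 1\right) identically.
Matching coefficients of the independent functions:
  [y]:  4 A B = 24
  [y^{2}]:  8 B^{2} = 72
These equations allow (A, B) = (-2, -3) or (2, 3).
Impose the point condition(s):
  u(1, 0) = 2  ⟹  A = 2
Only A = 2, B = 3 satisfies everything.
Hence u(x, y) = 2 x + 3 y^{2}.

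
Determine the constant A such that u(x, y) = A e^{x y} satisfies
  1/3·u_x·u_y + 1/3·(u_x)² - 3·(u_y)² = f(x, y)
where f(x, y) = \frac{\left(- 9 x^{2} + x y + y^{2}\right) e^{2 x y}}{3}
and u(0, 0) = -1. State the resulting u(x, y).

Substitute the ansatz u = A e^{x y} into the left-hand side.
Derivatives of the ansatz:
  u_x = A y e^{x y}
  u_y = A x e^{x y}
Term by term:
  1/3·u_x·u_y = \frac{A^{2} x y e^{2 x y}}{3}
  1/3·(u_x)² = \frac{A^{2} y^{2} e^{2 x y}}{3}
  -3·(u_y)² = - 3 A^{2} x^{2} e^{2 x y}
So the left-hand side equals
  - 3 A^{2} x^{2} e^{2 x y} + \frac{A^{2} x y e^{2 x y}}{3} + \frac{A^{2} y^{2} e^{2 x y}}{3}
This must equal f(x, y) identically; expanded, f = - 3 x^{2} e^{2 x y} + \frac{x y e^{2 x y}}{3} + \frac{y^{2} e^{2 x y}}{3}.
Matching coefficients of the independent functions:
  [x^{2} e^{2 x y}]:  - 3 A^{2} = -3
  [y^{2} e^{2 x y}, x y e^{2 x y}]:  \frac{A^{2}}{3} = \frac{1}{3}
These equations allow (A) = (-1) or (1).
Impose the point condition(s):
  u(0, 0) = -1  ⟹  A = -1
Only A = -1 satisfies everything.
Hence u(x, y) = - e^{x y}.

Answer: u(x, y) = - e^{x y}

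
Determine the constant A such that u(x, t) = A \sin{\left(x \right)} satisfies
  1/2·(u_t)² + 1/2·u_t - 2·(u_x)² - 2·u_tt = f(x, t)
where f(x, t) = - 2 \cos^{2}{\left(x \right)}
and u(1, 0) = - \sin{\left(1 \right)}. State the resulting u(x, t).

Answer: u(x, t) = - \sin{\left(x \right)}

Derivation:
Substitute the ansatz u = A \sin{\left(x \right)} into the left-hand side.
Derivatives of the ansatz:
  u_t = 0
  u_x = A \cos{\left(x \right)}
  u_tt = 0
Term by term:
  1/2·(u_t)² = 0
  1/2·u_t = 0
  -2·(u_x)² = - 2 A^{2} \cos^{2}{\left(x \right)}
  -2·u_tt = 0
So the left-hand side equals
  - 2 A^{2} \cos^{2}{\left(x \right)}
This must equal f(x, t) = - 2 \cos^{2}{\left(x \right)} identically.
Matching coefficients of the independent functions:
  [\cos^{2}{\left(x \right)}]:  - 2 A^{2} = -2
These equations allow (A) = (-1) or (1).
Impose the point condition(s):
  u(1, 0) = - \sin{\left(1 \right)}  ⟹  A \sin{\left(1 \right)} = - \sin{\left(1 \right)}
Only A = -1 satisfies everything.
Hence u(x, t) = - \sin{\left(x \right)}.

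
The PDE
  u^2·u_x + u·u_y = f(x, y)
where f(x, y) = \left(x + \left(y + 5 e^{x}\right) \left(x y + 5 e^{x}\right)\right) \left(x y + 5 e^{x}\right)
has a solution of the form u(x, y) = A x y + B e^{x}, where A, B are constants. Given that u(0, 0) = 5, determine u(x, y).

Substitute the ansatz u = A x y + B e^{x} into the left-hand side.
Derivatives of the ansatz:
  u_x = A y + B e^{x}
  u_y = A x
Term by term:
  u^2·u_x = A^{3} x^{2} y^{3} + A^{2} B x^{2} y^{2} e^{x} + 2 A^{2} B x y^{2} e^{x} + 2 A B^{2} x y e^{2 x} + A B^{2} y e^{2 x} + B^{3} e^{3 x}
  u·u_y = A^{2} x^{2} y + A B x e^{x}
So the left-hand side equals
  A^{3} x^{2} y^{3} + A^{2} B x^{2} y^{2} e^{x} + 2 A^{2} B x y^{2} e^{x} + A^{2} x^{2} y + 2 A B^{2} x y e^{2 x} + A B^{2} y e^{2 x} + A B x e^{x} + B^{3} e^{3 x}
This must equal f(x, y) identically; expanded, f = x^{2} y^{3} + 5 x^{2} y^{2} e^{x} + x^{2} y + 10 x y^{2} e^{x} + 50 x y e^{2 x} + 5 x e^{x} + 25 y e^{2 x} + 125 e^{3 x}.
Matching coefficients of the independent functions:
  [x e^{x}]:  A B = 5
  [x^{2} y]:  A^{2} = 1
  [x^{2} y^{3}]:  A^{3} = 1
  [y e^{2 x}]:  A B^{2} = 25
  [x y e^{2 x}]:  2 A B^{2} = 50
  [x y^{2} e^{x}]:  2 A^{2} B = 10
  [x^{2} y^{2} e^{x}]:  A^{2} B = 5
  [e^{3 x}]:  B^{3} = 125
Solving: A = 1, B = 5.
Check against the point condition:
  u(0, 0) = 5  ⟹  B = 5  ✓
Hence u(x, y) = x y + 5 e^{x}.

Answer: u(x, y) = x y + 5 e^{x}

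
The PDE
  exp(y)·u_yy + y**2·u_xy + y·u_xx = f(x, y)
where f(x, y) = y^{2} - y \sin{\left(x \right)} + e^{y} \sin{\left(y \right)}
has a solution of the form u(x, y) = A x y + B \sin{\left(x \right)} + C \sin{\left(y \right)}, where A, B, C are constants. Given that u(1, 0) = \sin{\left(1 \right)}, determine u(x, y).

Answer: u(x, y) = x y + \sin{\left(x \right)} - \sin{\left(y \right)}

Derivation:
Substitute the ansatz u = A x y + B \sin{\left(x \right)} + C \sin{\left(y \right)} into the left-hand side.
Derivatives of the ansatz:
  u_yy = - C \sin{\left(y \right)}
  u_xy = A
  u_xx = - B \sin{\left(x \right)}
Term by term:
  exp(y)·u_yy = - C e^{y} \sin{\left(y \right)}
  y**2·u_xy = A y^{2}
  y·u_xx = - B y \sin{\left(x \right)}
So the left-hand side equals
  A y^{2} - B y \sin{\left(x \right)} - C e^{y} \sin{\left(y \right)}
This must equal f(x, y) = y^{2} - y \sin{\left(x \right)} + e^{y} \sin{\left(y \right)} identically.
Matching coefficients of the independent functions:
  [y^{2}]:  A = 1
  [y \sin{\left(x \right)}]:  - B = -1
  [e^{y} \sin{\left(y \right)}]:  - C = 1
Solving: A = 1, B = 1, C = -1.
Check against the point condition:
  u(1, 0) = \sin{\left(1 \right)}  ⟹  B \sin{\left(1 \right)} = \sin{\left(1 \right)}  ✓
Hence u(x, y) = x y + \sin{\left(x \right)} - \sin{\left(y \right)}.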